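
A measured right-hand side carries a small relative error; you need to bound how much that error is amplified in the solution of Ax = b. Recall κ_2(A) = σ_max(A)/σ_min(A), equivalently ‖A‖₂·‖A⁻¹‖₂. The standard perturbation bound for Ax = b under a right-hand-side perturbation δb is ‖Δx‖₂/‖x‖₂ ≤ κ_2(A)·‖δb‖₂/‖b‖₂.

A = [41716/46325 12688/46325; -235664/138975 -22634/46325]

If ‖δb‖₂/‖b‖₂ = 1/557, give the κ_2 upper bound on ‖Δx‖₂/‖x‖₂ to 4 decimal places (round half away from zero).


form AᵀA = [9854608/2673225 958048/891075; 958048/891075 93188/297025] with trace 427732/106929 and determinant 64/106929
char-poly roots: 4 and 16/106929
σ_max=√4=2, σ_min=√(16/106929)=(4/327) → κ = 163.5000
bound on ‖Δx‖/‖x‖: κ·ε = 163.5000·1/557 = 0.2935

0.2935


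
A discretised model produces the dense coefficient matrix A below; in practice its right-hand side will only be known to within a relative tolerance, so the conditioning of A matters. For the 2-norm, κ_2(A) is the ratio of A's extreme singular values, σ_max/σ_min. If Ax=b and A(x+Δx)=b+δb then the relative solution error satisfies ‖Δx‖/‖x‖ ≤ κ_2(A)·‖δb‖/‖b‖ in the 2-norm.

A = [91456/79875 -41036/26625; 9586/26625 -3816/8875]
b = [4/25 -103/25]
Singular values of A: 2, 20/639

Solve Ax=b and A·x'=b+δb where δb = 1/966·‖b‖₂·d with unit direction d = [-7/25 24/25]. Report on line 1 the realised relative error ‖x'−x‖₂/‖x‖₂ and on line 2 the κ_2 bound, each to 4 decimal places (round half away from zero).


σ_max = 2, σ_min = 20/639
κ_2(A) = 2 / (20/639) = 63.9000
worst-case relative error ≤ 63.9000 × 1/966 = 0.0661
solve Ax = b  →  x = [-102.5400 -76.2800]
‖b‖₂ = 4.1231 and ‖x‖₂ = 127.8010
re-solving with b+δb shifts x by Δx of norm 0.1364
relative error = 0.0011
so the bound overstates the realised error by a factor of ≈ 61.9926 (computed from the unrounded values)

0.0011
0.0661


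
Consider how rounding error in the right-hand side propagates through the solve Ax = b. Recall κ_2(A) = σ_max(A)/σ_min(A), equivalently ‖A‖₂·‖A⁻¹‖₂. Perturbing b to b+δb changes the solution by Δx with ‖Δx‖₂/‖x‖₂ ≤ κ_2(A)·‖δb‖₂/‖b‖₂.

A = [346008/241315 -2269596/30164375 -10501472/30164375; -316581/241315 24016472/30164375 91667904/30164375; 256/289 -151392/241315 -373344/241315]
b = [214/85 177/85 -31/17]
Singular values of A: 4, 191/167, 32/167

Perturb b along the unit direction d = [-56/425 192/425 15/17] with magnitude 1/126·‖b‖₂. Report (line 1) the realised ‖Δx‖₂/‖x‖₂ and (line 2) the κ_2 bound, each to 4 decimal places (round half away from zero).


0.0264
0.1657

largest singular value 4, smallest 32/167
κ = σ_max/σ_min = 4/(32/167) = 20.8750
bound on ‖Δx‖/‖x‖: κ·ε = 20.8750·1/126 = 0.1657
solve Ax = b  →  x = [2.0791 5.4792 0.1473]
‖b‖₂ = 3.7417 and ‖x‖₂ = 5.8622
re-solving with b+δb shifts x by Δx of norm 0.1550
dividing the unrounded norms, ‖Δx‖/‖x‖ = 0.0264
tightness: 0.0264 against a bound of 0.1657 (unrounded ratio ≈ 0.1596)


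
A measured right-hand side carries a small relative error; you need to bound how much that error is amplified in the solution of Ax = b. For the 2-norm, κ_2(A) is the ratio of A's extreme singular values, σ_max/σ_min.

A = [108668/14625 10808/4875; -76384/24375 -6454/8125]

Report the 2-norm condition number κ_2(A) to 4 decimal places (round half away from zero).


M = AᵀA = [2057568016/31640625 199993696/10546875; 199993696/10546875 19498276/3515625]. tr(M)=3572884/50625, det(M)=153664/140625
solving λ² − 3572884/50625·λ + 153664/140625 = 0 gives λ = 1764/25, 784/50625
so κ_2 = √((1764/25) / (784/50625)) = 67.5000

67.5000


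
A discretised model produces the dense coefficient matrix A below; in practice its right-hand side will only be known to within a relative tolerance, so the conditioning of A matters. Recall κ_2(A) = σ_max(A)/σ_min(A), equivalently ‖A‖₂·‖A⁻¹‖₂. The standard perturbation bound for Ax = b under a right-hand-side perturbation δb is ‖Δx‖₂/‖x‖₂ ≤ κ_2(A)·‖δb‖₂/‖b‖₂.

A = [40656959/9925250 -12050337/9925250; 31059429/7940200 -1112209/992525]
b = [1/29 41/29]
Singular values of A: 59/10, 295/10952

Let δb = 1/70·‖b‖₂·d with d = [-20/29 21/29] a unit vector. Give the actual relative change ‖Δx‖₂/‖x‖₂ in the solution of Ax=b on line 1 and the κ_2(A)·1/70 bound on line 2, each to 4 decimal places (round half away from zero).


σ_max = 59/10, σ_min = 295/10952
κ_2(A) = (59/10) / (295/10952) = 219.0400
perturbation bound = 219.0400·1/70 = 3.1291
solve Ax = b  →  x = [10.5578 35.5929]
2-norm of b is 1.4142; of x, 37.1258
Δx = A⁻¹·δb where δb = 1/70·1.4142·d; ‖Δx‖ = 0.7500
realised ‖Δx‖/‖x‖ = 0.0202
so the bound overstates the realised error by a factor of ≈ 154.8863 (computed from the unrounded values)

0.0202
3.1291


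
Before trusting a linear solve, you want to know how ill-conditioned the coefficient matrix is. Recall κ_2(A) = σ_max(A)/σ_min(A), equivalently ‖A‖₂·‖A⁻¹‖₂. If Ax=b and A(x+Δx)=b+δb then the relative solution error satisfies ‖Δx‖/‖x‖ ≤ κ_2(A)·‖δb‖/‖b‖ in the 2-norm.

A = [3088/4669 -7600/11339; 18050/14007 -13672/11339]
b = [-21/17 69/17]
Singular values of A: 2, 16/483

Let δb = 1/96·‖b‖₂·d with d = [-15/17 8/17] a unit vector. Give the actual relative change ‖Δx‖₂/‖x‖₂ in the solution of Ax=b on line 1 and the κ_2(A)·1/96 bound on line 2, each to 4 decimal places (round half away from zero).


0.0147
0.6289

from the listed singular values, σ₁ = 2, σ_n = 16/483
κ_2(A) = 2 / (16/483) = 60.3750
perturbation bound = 60.3750·1/96 = 0.6289
solve Ax = b  →  x = [63.5431 64.5453]
‖b‖ = 4.2426, ‖x‖ = 90.5749
with δb = [-0.0390 0.0208], A·Δx = δb → ‖Δx‖ = 1.3341
dividing the unrounded norms, ‖Δx‖/‖x‖ = 0.0147
so the bound overstates the realised error by a factor of ≈ 42.6974 (computed from the unrounded values)


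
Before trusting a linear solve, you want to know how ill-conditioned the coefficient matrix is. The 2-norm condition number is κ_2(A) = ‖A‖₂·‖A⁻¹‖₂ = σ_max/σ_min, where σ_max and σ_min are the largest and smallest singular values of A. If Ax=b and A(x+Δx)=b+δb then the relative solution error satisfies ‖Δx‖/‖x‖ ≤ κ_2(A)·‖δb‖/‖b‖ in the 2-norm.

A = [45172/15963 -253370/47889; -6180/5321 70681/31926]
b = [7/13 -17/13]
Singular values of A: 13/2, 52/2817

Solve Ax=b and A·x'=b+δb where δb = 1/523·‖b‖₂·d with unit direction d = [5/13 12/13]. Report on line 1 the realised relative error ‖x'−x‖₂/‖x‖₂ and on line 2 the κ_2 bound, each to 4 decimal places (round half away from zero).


σ_max = 13/2, σ_min = 52/2817
κ = σ_max/σ_min = (13/2)/(52/2817) = 352.1250
κ_2(A)·‖δb‖/‖b‖ = 0.6733
solve Ax = b  →  x = [-47.7274 -25.6290]
2-norm of b is 1.4142; of x, 54.1733
Δx = A⁻¹·δb where δb = 1/523·1.4142·d; ‖Δx‖ = 0.1465
realised ‖Δx‖/‖x‖ = 0.0027
realised/bound (from unrounded values) ≈ 0.0040

0.0027
0.6733


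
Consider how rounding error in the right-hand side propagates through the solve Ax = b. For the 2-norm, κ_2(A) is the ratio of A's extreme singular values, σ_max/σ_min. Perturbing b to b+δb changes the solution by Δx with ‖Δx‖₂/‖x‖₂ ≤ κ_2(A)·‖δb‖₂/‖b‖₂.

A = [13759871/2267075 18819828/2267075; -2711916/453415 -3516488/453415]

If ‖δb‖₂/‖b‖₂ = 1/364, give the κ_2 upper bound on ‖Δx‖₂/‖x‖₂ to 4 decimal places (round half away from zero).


0.2148

form AᵀA = [443752984201/6111330625 591401792268/6111330625; 591401792268/6111330625 788737363024/6111330625] with trace 49299613889/244453225 and determinant 1626347584/244453225
solving λ² − 49299613889/244453225·λ + 1626347584/244453225 = 0 gives λ = 5041/25, 322624/9778129
κ = σ_max/σ_min = (71/5)/(568/3127) = 78.1750
bound on ‖Δx‖/‖x‖: κ·ε = 78.1750·1/364 = 0.2148


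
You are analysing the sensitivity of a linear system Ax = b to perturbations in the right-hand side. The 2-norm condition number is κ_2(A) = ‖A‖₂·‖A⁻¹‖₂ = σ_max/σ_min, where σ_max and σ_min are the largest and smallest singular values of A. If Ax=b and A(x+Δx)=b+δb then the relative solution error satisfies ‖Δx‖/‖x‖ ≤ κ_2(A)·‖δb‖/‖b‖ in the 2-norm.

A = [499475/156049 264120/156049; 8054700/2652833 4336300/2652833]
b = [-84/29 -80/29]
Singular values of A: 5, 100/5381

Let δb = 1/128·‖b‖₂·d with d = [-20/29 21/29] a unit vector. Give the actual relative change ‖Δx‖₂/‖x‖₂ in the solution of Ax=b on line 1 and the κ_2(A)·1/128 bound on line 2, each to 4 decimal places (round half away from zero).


2.1020
2.1020

largest singular value 5, smallest 100/5381
condition number: 5 ÷ (100/5381) = 269.0500
κ_2(A)·‖δb‖/‖b‖ = 2.1020
solve Ax = b  →  x = [-0.7059 -0.3765]
‖b‖ = 4.0000, ‖x‖ = 0.8000
with δb = [-0.0216 0.0226], A·Δx = δb → ‖Δx‖ = 1.6816
relative error = 2.1020
realised/bound = 1 exactly: the bound is attained for this b and d


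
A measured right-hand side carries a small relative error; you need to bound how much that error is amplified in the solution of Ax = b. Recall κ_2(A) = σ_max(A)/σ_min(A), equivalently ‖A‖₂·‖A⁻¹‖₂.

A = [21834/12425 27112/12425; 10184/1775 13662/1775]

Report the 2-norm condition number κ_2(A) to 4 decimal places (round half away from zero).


99.4000

form AᵀA = [8893924/247009 11855232/247009; 11855232/247009 15809476/247009] with trace 24703400/247009 and determinant 250000/247009
eigenvalues of AᵀA: λ = (tr ± √(tr²−4·det))/2 = 100, 2500/247009
σ_max=√100=10, σ_min=√(2500/247009)=(50/497) → κ = 99.4000


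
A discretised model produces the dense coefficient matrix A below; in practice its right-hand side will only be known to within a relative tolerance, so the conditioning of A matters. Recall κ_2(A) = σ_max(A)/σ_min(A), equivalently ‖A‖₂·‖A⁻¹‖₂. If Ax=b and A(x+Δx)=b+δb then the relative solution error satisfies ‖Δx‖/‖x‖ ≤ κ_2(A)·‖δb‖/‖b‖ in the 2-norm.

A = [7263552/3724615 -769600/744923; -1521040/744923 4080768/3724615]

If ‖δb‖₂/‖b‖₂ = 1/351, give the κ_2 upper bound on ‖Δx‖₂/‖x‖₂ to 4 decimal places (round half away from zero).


AᵀA = [131508031744/16495549225 -2805479424/659821969; -2805479424/659821969 37407576064/16495549225]; tr = 584483072/57078025, det = 1048576/1426950625
solving λ² − 584483072/57078025·λ + 1048576/1426950625 = 0 gives λ = 256/25, 4096/57078025
σ_max=√(256/25)=(16/5), σ_min=√(4096/57078025)=(64/7555) → κ = 377.7500
worst-case relative error ≤ 377.7500 × 1/351 = 1.0762

1.0762


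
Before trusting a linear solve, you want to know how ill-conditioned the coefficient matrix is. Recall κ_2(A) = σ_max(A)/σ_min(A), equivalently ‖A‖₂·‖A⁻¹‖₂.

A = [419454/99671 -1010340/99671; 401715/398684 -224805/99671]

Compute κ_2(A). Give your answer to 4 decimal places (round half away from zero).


M = AᵀA = [136202877/7273552 -81703755/1818388; -81703755/1818388 49024125/454597]. tr(M)=70814529/559504, det(M)=18225/34969
eigenvalues of AᵀA: λ = (tr ± √(tr²−4·det))/2 = 2025/16, 144/34969
κ_2(A) = √(λ_max/λ_min) = √((2025/16) / (144/34969)) = 175.3125

175.3125


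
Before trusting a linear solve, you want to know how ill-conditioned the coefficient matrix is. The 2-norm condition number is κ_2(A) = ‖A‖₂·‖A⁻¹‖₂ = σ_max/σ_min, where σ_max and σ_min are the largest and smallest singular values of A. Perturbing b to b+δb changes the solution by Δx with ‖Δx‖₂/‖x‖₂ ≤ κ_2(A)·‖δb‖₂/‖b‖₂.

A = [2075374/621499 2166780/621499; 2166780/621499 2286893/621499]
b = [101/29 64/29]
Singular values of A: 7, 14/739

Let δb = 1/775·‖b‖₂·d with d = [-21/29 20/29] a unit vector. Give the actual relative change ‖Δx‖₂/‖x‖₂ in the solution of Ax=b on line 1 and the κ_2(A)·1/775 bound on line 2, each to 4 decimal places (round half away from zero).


0.0053
0.4768

σ_max = 7, σ_min = 14/739
κ_2(A) = 7 / (14/739) = 369.5000
worst-case relative error ≤ 369.5000 × 1/775 = 0.4768
solve Ax = b  →  x = [38.6182 -35.9901]
‖b‖ = 4.1231, ‖x‖ = 52.7888
with δb = [-0.0039 0.0037], A·Δx = δb → ‖Δx‖ = 0.2808
dividing the unrounded norms, ‖Δx‖/‖x‖ = 0.0053
realised/bound (from unrounded values) ≈ 0.0112


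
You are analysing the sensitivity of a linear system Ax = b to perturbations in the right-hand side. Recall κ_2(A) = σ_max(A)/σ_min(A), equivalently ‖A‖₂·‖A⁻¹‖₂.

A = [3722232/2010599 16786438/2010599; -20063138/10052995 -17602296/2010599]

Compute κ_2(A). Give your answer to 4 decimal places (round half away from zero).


AᵀA = [890493202084/120169689025 791405918208/24033937805; 791405918208/24033937805 703478389060/4806787561]; tr = 10991941064/71487025, det = 14776336/71487025
solving λ² − 10991941064/71487025·λ + 14776336/71487025 = 0 gives λ = 3844/25, 3844/2859481
so κ_2 = √((3844/25) / (3844/2859481)) = 338.2000

338.2000


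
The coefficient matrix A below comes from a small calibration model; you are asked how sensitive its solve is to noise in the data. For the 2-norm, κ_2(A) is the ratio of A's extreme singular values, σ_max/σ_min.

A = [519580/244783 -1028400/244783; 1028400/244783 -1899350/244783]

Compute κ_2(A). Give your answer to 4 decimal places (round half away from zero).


M = AᵀA = [4593667600/207331201 -8607708000/207331201; -8607708000/207331201 16142342500/207331201]. tr(M)=71750900/717409, det(M)=1000000/717409
eigenvalues of AᵀA: λ = (tr ± √(tr²−4·det))/2 = 100, 10000/717409
κ = σ_max/σ_min = 10/(100/847) = 84.7000

84.7000


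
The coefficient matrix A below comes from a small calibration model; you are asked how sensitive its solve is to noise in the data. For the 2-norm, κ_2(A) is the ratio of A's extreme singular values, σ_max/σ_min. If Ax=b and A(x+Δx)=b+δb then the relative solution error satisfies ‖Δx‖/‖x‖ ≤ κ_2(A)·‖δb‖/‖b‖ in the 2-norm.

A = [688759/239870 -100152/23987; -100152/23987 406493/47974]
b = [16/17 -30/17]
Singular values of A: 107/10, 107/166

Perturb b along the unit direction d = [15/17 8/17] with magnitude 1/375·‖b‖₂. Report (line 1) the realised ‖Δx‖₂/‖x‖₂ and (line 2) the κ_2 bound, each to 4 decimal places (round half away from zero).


0.0443
0.0443

σ_max = 107/10, σ_min = 107/166
condition number: (107/10) ÷ (107/166) = 16.6000
worst-case relative error ≤ 16.6000 × 1/375 = 0.0443
solve Ax = b  →  x = [0.0880 -0.1649]
‖b‖₂ = 2.0000 and ‖x‖₂ = 0.1869
δb = ε·‖b‖·d = [0.0047 0.0025]; solving A·Δx = δb gives ‖Δx‖ = 0.0083
realised ‖Δx‖/‖x‖ = 0.0443
realised/bound = 1 exactly: the bound is attained for this b and d


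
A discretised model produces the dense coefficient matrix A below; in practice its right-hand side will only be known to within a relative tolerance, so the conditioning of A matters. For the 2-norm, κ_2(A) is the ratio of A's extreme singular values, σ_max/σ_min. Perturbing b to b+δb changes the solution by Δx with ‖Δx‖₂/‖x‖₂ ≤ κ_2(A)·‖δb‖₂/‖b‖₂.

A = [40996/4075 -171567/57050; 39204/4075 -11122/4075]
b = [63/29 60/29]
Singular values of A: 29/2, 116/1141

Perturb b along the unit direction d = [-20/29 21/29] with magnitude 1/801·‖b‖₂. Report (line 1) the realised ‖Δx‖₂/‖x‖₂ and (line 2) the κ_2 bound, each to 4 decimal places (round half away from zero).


0.1781
0.1781

σ_max = 29/2, σ_min = 116/1141
κ = σ_max/σ_min = (29/2)/(116/1141) = 142.6250
bound on ‖Δx‖/‖x‖: κ·ε = 142.6250·1/801 = 0.1781
solve Ax = b  →  x = [0.1986 -0.0579]
2-norm of b is 3.0000; of x, 0.2069
δb = ε·‖b‖·d = [-0.0026 0.0027]; solving A·Δx = δb gives ‖Δx‖ = 0.0368
relative error = 0.1781
realised/bound = 1 exactly: the bound is attained for this b and d


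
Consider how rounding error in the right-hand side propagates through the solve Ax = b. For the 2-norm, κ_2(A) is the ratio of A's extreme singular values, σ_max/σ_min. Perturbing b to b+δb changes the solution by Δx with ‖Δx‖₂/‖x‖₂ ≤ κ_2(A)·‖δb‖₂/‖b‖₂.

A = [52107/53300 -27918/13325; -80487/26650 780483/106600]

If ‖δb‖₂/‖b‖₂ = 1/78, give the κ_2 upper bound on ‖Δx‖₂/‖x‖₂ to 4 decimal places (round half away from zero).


form AᵀA = [45804429/4545424 -109820205/4545424; -109820205/4545424 1054458009/18181696] with trace 7323525/107584 and determinant 1185921/1721344
solving λ² − 7323525/107584·λ + 1185921/1721344 = 0 gives λ = 1089/16, 1089/107584
κ_2(A) = √(λ_max/λ_min) = √((1089/16) / (1089/107584)) = 82.0000
bound on ‖Δx‖/‖x‖: κ·ε = 82.0000·1/78 = 1.0513

1.0513


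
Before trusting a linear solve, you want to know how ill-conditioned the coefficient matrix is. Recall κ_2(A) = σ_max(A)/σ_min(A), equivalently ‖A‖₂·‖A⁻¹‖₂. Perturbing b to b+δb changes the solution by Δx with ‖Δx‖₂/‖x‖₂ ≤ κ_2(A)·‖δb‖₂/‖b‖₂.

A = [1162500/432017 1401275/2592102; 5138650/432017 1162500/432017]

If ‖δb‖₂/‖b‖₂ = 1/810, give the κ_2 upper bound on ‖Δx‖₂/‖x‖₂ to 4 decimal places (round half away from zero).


0.2380

M = AᵀA = [16512272500/111028369 3715156250/111028369; 3715156250/111028369 30109575625/3997021284]. tr(M)=371535625/2377764, det(M)=390625/594441
solving λ² − 371535625/2377764·λ + 390625/594441 = 0 gives λ = 625/4, 2500/594441
κ = σ_max/σ_min = (25/2)/(50/771) = 192.7500
perturbation bound = 192.7500·1/810 = 0.2380


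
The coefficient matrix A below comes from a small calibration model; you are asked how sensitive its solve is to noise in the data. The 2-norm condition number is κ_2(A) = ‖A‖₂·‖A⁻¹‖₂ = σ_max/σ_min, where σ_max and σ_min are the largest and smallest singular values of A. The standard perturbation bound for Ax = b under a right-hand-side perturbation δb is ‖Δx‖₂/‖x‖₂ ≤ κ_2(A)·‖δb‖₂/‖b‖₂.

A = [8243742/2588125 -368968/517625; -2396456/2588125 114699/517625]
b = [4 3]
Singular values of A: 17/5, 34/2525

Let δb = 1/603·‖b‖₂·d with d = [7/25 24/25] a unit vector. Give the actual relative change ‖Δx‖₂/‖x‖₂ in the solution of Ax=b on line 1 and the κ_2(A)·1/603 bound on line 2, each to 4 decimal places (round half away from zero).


0.0021
0.4187

largest singular value 17/5, smallest 34/2525
κ = σ_max/σ_min = (17/5)/(34/2525) = 252.5000
perturbation bound = 252.5000·1/603 = 0.4187
solve Ax = b  →  x = [66.0689 289.6198]
‖b‖ = 5.0000, ‖x‖ = 297.0601
Δx = A⁻¹·δb where δb = 1/603·5.0000·d; ‖Δx‖ = 0.6158
realised ‖Δx‖/‖x‖ = 0.0021
tightness: 0.0021 against a bound of 0.4187 (unrounded ratio ≈ 0.0050)


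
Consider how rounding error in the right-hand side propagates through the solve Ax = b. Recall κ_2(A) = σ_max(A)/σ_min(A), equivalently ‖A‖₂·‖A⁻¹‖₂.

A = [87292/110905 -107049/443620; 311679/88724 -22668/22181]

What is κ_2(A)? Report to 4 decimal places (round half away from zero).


324.6000

form AᵀA = [1517259529/117072400 -27658092/7317025; -27658092/7317025 129086721/117072400] with trace 32926925/2341448 and determinant 140625/74926336
solving λ² − 32926925/2341448·λ + 140625/74926336 = 0 gives λ = 225/16, 625/4682896
κ = σ_max/σ_min = (15/4)/(25/2164) = 324.6000


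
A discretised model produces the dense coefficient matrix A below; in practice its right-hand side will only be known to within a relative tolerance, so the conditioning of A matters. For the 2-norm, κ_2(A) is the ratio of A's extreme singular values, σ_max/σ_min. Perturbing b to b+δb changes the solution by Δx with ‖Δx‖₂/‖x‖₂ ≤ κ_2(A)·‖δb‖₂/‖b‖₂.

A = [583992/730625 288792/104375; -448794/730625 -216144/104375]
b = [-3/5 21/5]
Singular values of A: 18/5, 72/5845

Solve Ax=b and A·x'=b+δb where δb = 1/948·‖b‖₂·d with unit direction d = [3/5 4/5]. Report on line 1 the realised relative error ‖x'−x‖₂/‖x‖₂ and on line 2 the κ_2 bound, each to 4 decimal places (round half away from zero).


0.0015
0.3083

from the listed singular values, σ₁ = 18/5, σ_n = 72/5845
κ_2(A) = (18/5) / (72/5845) = 292.2500
perturbation bound = 292.2500·1/948 = 0.3083
solve Ax = b  →  x = [-234.0333 67.3917]
‖b‖ = 4.2426, ‖x‖ = 243.5431
re-solving with b+δb shifts x by Δx of norm 0.3633
dividing the unrounded norms, ‖Δx‖/‖x‖ = 0.0015
realised/bound (from unrounded values) ≈ 0.0048


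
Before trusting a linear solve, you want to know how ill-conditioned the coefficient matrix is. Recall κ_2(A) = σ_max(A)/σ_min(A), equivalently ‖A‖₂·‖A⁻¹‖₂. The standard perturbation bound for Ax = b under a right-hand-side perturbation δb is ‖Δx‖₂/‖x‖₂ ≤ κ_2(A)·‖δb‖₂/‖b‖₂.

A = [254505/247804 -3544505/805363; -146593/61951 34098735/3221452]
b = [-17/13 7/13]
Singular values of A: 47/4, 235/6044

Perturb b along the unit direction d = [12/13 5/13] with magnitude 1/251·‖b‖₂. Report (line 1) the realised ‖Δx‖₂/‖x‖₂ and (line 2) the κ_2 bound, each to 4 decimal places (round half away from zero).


largest singular value 47/4, smallest 235/6044
κ_2(A) = (47/4) / (235/6044) = 302.2000
worst-case relative error ≤ 302.2000 × 1/251 = 1.2040
solve Ax = b  →  x = [-25.1105 -5.5626]
‖b‖₂ = 1.4142 and ‖x‖₂ = 25.7193
δb = ε·‖b‖·d = [0.0052 0.0022]; solving A·Δx = δb gives ‖Δx‖ = 0.1449
realised ‖Δx‖/‖x‖ = 0.0056
realised/bound (from unrounded values) ≈ 0.0047

0.0056
1.2040


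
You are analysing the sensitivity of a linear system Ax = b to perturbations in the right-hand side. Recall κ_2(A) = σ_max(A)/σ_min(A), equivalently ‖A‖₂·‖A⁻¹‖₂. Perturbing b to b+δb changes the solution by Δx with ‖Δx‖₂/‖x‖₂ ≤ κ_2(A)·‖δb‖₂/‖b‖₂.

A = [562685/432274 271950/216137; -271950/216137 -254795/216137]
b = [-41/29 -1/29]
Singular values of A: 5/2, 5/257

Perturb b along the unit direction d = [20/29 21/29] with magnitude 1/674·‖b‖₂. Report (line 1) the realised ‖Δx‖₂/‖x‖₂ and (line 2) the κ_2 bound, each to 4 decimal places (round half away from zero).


0.0021
0.1907

σ_max = 5/2, σ_min = 5/257
κ_2(A) = (5/2) / (5/257) = 128.5000
bound on ‖Δx‖/‖x‖: κ·ε = 128.5000·1/674 = 0.1907
solve Ax = b  →  x = [35.1586 -37.4966]
‖b‖ = 1.4142, ‖x‖ = 51.4016
re-solving with b+δb shifts x by Δx of norm 0.1078
realised ‖Δx‖/‖x‖ = 0.0021
realised/bound (from unrounded values) ≈ 0.0110


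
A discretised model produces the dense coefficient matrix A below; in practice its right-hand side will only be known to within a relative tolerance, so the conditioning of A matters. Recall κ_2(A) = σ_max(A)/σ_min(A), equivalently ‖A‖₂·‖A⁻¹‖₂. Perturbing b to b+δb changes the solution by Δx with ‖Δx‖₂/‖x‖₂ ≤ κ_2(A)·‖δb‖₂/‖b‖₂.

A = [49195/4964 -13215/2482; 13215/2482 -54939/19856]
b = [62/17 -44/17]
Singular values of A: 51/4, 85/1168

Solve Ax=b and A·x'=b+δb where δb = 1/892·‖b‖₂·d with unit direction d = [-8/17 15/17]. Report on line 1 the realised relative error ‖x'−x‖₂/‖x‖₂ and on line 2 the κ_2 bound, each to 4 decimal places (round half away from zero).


largest singular value 51/4, smallest 85/1168
κ_2(A) = (51/4) / (85/1168) = 175.2000
κ_2(A)·‖δb‖/‖b‖ = 0.1964
solve Ax = b  →  x = [-25.7273 -48.5721]
‖b‖₂ = 4.4721 and ‖x‖₂ = 54.9649
re-solving with b+δb shifts x by Δx of norm 0.0689
realised ‖Δx‖/‖x‖ = 0.0013
realised/bound (from unrounded values) ≈ 0.0064

0.0013
0.1964


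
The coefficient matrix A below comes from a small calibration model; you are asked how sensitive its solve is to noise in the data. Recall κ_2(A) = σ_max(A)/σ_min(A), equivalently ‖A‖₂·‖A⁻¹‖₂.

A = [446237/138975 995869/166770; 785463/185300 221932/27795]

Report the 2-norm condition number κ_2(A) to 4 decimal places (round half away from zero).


form AᵀA = [349544339281/12360992400 49153231211/927074430; 49153231211/927074430 110595692785/1112489316] with trace 49153869661/384944400 and determinant 163047361/1539777600
eigenvalues of AᵀA: λ = (tr ± √(tr²−4·det))/2 = 12769/100, 12769/15397776
σ_max=√(12769/100)=(113/10), σ_min=√(12769/15397776)=(113/3924) → κ = 392.4000

392.4000


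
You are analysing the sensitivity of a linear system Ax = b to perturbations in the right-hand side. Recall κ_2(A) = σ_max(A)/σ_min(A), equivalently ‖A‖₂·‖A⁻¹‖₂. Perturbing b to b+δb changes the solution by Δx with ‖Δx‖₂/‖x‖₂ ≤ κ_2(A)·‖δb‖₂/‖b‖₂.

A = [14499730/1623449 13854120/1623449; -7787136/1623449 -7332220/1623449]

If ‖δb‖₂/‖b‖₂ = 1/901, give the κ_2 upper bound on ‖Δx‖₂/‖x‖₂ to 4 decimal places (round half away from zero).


form AᵀA = [937306772164/9119677009 892657417680/9119677009; 892657417680/9119677009 850166405200/9119677009] with trace 2125414004/10843849 and determinant 3841600/10843849
eigenvalues of AᵀA: λ = (tr ± √(tr²−4·det))/2 = 196, 19600/10843849
σ_max=√196=14, σ_min=√(19600/10843849)=(140/3293) → κ = 329.3000
κ_2(A)·‖δb‖/‖b‖ = 0.3655

0.3655


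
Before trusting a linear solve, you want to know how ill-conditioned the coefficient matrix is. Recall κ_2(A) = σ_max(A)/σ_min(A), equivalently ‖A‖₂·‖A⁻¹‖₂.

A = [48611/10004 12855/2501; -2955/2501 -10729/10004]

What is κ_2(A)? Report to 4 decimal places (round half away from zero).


61.0000

form AᵀA = [1488841/59536 97650/3721; 97650/3721 1641361/59536] with trace 1565101/29768 and determinant 707281/952576
eigenvalues of AᵀA: λ = (tr ± √(tr²−4·det))/2 = 841/16, 841/59536
κ = σ_max/σ_min = (29/4)/(29/244) = 61.0000


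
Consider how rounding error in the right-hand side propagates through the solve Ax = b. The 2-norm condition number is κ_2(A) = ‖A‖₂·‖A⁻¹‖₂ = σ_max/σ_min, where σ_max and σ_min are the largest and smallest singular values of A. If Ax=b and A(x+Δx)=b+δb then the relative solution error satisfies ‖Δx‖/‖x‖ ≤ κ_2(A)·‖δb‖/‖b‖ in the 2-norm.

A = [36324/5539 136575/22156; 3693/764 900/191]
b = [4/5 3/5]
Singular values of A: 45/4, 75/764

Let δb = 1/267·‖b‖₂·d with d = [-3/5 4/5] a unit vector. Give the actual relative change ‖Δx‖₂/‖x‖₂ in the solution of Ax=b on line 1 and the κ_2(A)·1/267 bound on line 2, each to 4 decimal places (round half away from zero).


0.4292
0.4292

largest singular value 45/4, smallest 75/764
κ = σ_max/σ_min = (45/4)/(75/764) = 114.6000
perturbation bound = 114.6000·1/267 = 0.4292
solve Ax = b  →  x = [0.0644 0.0613]
‖b‖ = 1.0000, ‖x‖ = 0.0889
δb = ε·‖b‖·d = [-0.0022 0.0030]; solving A·Δx = δb gives ‖Δx‖ = 0.0382
realised ‖Δx‖/‖x‖ = 0.4292
so the bound is sharp here: realised error equals the bound


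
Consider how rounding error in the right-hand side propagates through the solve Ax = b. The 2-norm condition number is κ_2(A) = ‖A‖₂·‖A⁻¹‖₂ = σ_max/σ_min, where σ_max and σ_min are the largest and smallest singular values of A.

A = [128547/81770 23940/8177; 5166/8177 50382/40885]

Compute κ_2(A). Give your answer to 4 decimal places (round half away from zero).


M = AᵀA = [113568561/39564100 10644858/1978205; 10644858/1978205 99801396/9891025]. tr(M)=354861/27380, det(M)=6561/855625
char-poly roots: 324/25 and 81/136900
σ_max=√(324/25)=(18/5), σ_min=√(81/136900)=(9/370) → κ = 148.0000

148.0000


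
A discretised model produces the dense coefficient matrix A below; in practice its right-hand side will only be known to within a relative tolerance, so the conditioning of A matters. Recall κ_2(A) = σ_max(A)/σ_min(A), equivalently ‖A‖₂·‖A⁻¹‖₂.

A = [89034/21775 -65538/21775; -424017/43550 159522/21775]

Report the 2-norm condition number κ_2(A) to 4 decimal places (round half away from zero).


268.0000

form AᵀA = [1251471177/11222500 -234645741/2805625; -234645741/2805625 175991112/2805625] with trace 3128697/17956 and determinant 1185921/2805625
char-poly roots: 4356/25 and 1089/448900
κ_2(A) = √(λ_max/λ_min) = √((4356/25) / (1089/448900)) = 268.0000


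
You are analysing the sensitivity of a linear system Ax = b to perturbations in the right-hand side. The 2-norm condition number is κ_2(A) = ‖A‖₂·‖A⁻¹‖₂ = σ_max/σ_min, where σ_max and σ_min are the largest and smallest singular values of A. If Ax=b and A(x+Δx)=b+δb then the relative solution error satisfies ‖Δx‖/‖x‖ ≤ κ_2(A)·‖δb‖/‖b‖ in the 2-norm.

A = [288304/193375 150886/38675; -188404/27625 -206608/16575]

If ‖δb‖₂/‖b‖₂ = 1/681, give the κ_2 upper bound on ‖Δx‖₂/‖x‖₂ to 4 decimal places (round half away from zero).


M = AᵀA = [2915882384/59830225 3260585632/35898135; 3260585632/35898135 3674489092/21538881]. tr(M)=408668404/1863225, det(M)=119946304/1863225
char-poly roots: 5476/25 and 21904/74529
so κ_2 = √((5476/25) / (21904/74529)) = 27.3000
κ_2(A)·‖δb‖/‖b‖ = 0.0401

0.0401


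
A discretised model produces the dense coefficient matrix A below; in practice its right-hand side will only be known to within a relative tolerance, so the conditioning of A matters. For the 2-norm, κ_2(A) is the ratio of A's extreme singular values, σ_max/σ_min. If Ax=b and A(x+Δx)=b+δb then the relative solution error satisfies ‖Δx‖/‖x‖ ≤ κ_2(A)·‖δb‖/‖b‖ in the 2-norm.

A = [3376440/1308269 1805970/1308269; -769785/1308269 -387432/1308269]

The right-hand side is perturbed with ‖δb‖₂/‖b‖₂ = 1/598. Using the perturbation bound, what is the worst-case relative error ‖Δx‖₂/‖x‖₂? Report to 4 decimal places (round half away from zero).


AᵀA = [419670225/59893193 223815960/59893193; 223815960/59893193 119383812/59893193]; tr = 31709061/3523129, det = 8100/3523129
char-poly roots: 9 and 900/3523129
σ_max=√9=3, σ_min=√(900/3523129)=(30/1877) → κ = 187.7000
worst-case relative error ≤ 187.7000 × 1/598 = 0.3139

0.3139


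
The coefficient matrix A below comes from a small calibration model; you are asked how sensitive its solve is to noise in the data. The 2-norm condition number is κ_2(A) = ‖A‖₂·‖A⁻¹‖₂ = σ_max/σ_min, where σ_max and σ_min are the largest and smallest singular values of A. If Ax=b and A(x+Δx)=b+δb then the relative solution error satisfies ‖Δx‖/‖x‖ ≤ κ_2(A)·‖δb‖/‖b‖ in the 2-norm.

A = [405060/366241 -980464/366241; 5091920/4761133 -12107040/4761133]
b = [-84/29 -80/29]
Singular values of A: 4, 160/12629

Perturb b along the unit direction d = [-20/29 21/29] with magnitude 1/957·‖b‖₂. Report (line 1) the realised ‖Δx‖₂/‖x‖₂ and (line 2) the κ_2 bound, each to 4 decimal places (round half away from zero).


from the listed singular values, σ₁ = 4, σ_n = 160/12629
κ = σ_max/σ_min = 4/(160/12629) = 315.7250
κ_2(A)·‖δb‖/‖b‖ = 0.3299
solve Ax = b  →  x = [-0.3846 0.9231]
‖b‖₂ = 4.0000 and ‖x‖₂ = 1.0000
re-solving with b+δb shifts x by Δx of norm 0.3299
realised ‖Δx‖/‖x‖ = 0.3299
so the bound is sharp here: realised error equals the bound

0.3299
0.3299


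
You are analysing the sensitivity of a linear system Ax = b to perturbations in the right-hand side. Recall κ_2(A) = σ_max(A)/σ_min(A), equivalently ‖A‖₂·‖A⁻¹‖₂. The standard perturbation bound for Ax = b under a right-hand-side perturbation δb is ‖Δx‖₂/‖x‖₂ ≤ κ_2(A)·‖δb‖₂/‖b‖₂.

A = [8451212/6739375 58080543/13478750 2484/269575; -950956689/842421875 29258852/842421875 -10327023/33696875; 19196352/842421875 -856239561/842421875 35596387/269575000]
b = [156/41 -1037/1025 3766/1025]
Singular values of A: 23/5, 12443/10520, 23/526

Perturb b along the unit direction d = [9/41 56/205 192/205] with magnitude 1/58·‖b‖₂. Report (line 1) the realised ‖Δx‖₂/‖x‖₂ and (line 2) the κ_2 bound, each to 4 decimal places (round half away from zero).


σ_max = 23/5, σ_min = 23/526
condition number: (23/5) ÷ (23/526) = 105.2000
worst-case relative error ≤ 105.2000 × 1/58 = 1.8138
solve Ax = b  →  x = [-22.8484 7.3435 88.2926]
2-norm of b is 5.3852; of x, 91.4962
Δx = A⁻¹·δb where δb = 1/58·5.3852·d; ‖Δx‖ = 2.1234
relative error = 0.0232
so the bound overstates the realised error by a factor of ≈ 78.1559 (computed from the unrounded values)

0.0232
1.8138


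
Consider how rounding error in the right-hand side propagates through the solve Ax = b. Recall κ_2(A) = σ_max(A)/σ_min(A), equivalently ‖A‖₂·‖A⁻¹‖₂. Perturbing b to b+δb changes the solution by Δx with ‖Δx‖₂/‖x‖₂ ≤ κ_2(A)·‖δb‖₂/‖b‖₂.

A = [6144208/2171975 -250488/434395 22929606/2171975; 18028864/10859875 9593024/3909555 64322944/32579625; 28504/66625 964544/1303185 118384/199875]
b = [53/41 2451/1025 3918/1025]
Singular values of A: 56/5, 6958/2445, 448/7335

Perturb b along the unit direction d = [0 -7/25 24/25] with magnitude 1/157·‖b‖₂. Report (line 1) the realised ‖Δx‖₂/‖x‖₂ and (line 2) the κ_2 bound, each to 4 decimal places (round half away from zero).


largest singular value 56/5, smallest 448/7335
κ = σ_max/σ_min = (56/5)/(448/7335) = 183.3750
worst-case relative error ≤ 183.3750 × 1/157 = 1.1680
solve Ax = b  →  x = [-43.0871 19.8647 12.7531]
‖b‖₂ = 4.6904 and ‖x‖₂ = 49.1299
re-solving with b+δb shifts x by Δx of norm 0.4891
realised ‖Δx‖/‖x‖ = 0.0100
so the bound overstates the realised error by a factor of ≈ 117.3148 (computed from the unrounded values)

0.0100
1.1680


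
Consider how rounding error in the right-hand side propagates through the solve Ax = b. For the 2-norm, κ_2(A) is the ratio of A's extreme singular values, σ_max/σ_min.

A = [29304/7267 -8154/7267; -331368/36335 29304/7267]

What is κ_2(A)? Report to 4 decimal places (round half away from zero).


AᵀA = [776762496/7812025 -64527408/1562405; -64527408/1562405 5474628/312481]; tr = 5406084/46225, det = 1679616/46225
λ_max, λ_min = (5406084/46225 ± √28915183216656/2136750625)/2 = 2916/25, 576/1849
σ_max=√(2916/25)=(54/5), σ_min=√(576/1849)=(24/43) → κ = 19.3500

19.3500


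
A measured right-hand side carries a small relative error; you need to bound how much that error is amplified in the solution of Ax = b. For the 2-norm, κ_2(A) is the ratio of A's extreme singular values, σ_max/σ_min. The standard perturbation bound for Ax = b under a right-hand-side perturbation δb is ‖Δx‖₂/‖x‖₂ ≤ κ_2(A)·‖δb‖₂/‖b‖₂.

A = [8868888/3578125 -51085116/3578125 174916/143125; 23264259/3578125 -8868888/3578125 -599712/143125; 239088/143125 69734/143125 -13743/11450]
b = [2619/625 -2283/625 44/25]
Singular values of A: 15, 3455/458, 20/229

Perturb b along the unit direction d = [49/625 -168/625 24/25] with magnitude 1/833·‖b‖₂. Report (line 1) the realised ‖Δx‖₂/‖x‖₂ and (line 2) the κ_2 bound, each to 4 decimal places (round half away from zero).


σ_max = 15, σ_min = 20/229
condition number: 15 ÷ (20/229) = 171.7500
worst-case relative error ≤ 171.7500 × 1/833 = 0.2062
solve Ax = b  →  x = [19.4344 5.4600 27.7981]
2-norm of b is 5.8310; of x, 34.3547
δb = ε·‖b‖·d = [0.0005 -0.0019 0.0067]; solving A·Δx = δb gives ‖Δx‖ = 0.0801
relative error = 0.0023
realised/bound (from unrounded values) ≈ 0.0113

0.0023
0.2062


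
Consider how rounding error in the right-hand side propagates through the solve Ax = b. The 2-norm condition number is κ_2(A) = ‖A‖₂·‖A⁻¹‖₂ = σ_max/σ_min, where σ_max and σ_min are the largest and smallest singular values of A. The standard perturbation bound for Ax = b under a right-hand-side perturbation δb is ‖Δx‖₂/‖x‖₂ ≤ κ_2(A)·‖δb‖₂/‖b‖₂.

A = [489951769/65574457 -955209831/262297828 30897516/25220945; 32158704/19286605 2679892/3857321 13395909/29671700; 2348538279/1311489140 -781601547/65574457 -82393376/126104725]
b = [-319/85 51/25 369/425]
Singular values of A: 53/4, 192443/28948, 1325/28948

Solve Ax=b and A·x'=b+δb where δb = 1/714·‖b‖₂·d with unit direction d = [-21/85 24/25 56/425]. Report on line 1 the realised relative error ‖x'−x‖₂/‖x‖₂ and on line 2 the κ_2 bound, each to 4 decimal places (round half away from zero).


from the listed singular values, σ₁ = 53/4, σ_n = 1325/28948
κ_2(A) = (53/4) / (1325/28948) = 289.4800
worst-case relative error ≤ 289.4800 × 1/714 = 0.4054
solve Ax = b  →  x = [-13.7161 -5.6333 63.8450]
‖b‖ = 4.3589, ‖x‖ = 65.5442
with δb = [-0.0015 0.0059 0.0008], A·Δx = δb → ‖Δx‖ = 0.1334
relative error = 0.0020
tightness: 0.0020 against a bound of 0.4054 (unrounded ratio ≈ 0.0050)

0.0020
0.4054


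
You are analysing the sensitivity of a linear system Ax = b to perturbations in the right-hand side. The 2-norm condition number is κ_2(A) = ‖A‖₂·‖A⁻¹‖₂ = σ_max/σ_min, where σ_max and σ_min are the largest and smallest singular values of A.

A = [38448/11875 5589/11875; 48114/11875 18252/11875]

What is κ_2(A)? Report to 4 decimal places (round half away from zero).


AᵀA = [151728228/5640625 43722504/5640625; 43722504/5640625 14574897/5640625]; tr = 53217/1805, det = 2125764/225625
λ_max, λ_min = (53217/1805 ± √67731624009/81450625)/2 = 729/25, 2916/9025
so κ_2 = √((729/25) / (2916/9025)) = 9.5000

9.5000


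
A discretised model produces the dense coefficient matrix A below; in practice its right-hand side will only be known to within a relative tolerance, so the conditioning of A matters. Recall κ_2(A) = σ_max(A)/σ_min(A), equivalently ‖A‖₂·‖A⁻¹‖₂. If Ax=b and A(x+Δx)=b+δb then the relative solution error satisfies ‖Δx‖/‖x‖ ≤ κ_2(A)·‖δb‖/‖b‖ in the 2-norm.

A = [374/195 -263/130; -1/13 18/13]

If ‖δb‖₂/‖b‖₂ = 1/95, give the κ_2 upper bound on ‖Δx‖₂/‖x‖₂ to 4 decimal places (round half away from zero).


0.0379

AᵀA = [829/225 -299/75; -299/75 601/100]; tr = 349/36, det = 25/4
char-poly roots: 9 and 25/36
so κ_2 = √(9 / (25/36)) = 3.6000
worst-case relative error ≤ 3.6000 × 1/95 = 0.0379


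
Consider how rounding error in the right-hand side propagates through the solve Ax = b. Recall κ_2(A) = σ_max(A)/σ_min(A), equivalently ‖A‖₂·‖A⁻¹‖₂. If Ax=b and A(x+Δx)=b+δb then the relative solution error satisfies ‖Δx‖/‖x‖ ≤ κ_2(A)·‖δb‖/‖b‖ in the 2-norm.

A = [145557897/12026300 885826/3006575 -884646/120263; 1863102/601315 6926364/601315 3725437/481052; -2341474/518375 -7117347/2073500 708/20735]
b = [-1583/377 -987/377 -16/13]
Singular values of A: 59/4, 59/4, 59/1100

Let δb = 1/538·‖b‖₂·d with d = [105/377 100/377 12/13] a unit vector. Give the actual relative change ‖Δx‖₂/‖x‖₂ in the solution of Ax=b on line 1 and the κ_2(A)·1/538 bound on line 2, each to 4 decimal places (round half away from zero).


σ_max = 59/4, σ_min = 59/1100
κ_2(A) = (59/4) / (59/1100) = 275.0000
bound on ‖Δx‖/‖x‖: κ·ε = 275.0000·1/538 = 0.5112
solve Ax = b  →  x = [-24.5466 32.2768 -38.5248]
‖b‖ = 5.0990, ‖x‖ = 55.9329
re-solving with b+δb shifts x by Δx of norm 0.1767
dividing the unrounded norms, ‖Δx‖/‖x‖ = 0.0032
realised/bound (from unrounded values) ≈ 0.0062

0.0032
0.5112
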